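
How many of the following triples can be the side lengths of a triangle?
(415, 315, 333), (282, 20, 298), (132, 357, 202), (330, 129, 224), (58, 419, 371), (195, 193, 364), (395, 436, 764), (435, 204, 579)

7

(315,333,415): 315+333 > 415 → valid
(20,282,298): 20+282 > 298 → valid
(132,202,357): 132+202 ≤ 357 → not valid
(129,224,330): 129+224 > 330 → valid
(58,371,419): 58+371 > 419 → valid
(193,195,364): 193+195 > 364 → valid
(395,436,764): 395+436 > 764 → valid
(204,435,579): 204+435 > 579 → valid
7 of the 8 triples form a triangle.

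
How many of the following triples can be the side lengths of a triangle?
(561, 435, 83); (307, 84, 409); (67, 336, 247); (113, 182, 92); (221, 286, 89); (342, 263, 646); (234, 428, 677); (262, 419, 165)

3

(83,435,561): 83+435 ≤ 561 → not valid
(84,307,409): 84+307 ≤ 409 → not valid
(67,247,336): 67+247 ≤ 336 → not valid
(92,113,182): 92+113 > 182 → valid
(89,221,286): 89+221 > 286 → valid
(263,342,646): 263+342 ≤ 646 → not valid
(234,428,677): 234+428 ≤ 677 → not valid
(165,262,419): 165+262 > 419 → valid
3 of the 8 triples form a triangle.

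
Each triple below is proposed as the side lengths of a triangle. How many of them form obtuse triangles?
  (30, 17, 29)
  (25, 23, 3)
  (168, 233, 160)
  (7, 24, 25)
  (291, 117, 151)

(30,17,29): 17²+29² = 1130 > 900 = 30² → acute
(25,23,3): 3²+23² = 538 < 625 = 25² → obtuse
(168,233,160): 160²+168² = 53824 < 54289 = 233² → obtuse
(7,24,25): 7²+24² = 625 = 25² → right
(291,117,151): 117+151 ≤ 291, not a triangle
2 of the 5 are obtuse.

2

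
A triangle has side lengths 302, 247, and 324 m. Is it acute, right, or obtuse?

acute

Compare the square of the longest side to the sum of squares of the other two: 247² + 302² = 152213 > 104976 = 324².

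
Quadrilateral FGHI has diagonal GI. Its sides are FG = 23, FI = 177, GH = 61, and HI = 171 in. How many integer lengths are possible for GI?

From triangle FGI: 154 < GI < 200.
From triangle HGI: 110 < GI < 232.
Intersection: 154 < GI < 200, so integers 155 through 199: 45 values.

45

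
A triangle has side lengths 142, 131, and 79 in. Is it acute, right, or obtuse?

Compare the square of the longest side to the sum of squares of the other two: 79² + 131² = 23402 > 20164 = 142².

acute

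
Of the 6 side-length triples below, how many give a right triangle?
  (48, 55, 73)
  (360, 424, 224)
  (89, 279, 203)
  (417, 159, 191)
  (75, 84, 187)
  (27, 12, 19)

(48,55,73): 48²+55² = 5329 = 73² → right
(360,424,224): 224²+360² = 179776 = 424² → right
(89,279,203): 89²+203² = 49130 < 77841 = 279² → obtuse
(417,159,191): 159+191 ≤ 417, not a triangle
(75,84,187): 75+84 ≤ 187, not a triangle
(27,12,19): 12²+19² = 505 < 729 = 27² → obtuse
2 of the 6 are right.

2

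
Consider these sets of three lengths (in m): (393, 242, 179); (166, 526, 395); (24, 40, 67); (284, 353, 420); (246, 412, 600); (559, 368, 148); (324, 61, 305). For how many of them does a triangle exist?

5

(179,242,393): 179+242 > 393 → valid
(166,395,526): 166+395 > 526 → valid
(24,40,67): 24+40 ≤ 67 → not valid
(284,353,420): 284+353 > 420 → valid
(246,412,600): 246+412 > 600 → valid
(148,368,559): 148+368 ≤ 559 → not valid
(61,305,324): 61+305 > 324 → valid
5 of the 7 triples form a triangle.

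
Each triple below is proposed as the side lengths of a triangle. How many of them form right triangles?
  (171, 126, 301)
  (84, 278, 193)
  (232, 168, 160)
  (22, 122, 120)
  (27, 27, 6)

2

(171,126,301): 126+171 ≤ 301, not a triangle
(84,278,193): 84+193 ≤ 278, not a triangle
(232,168,160): 160²+168² = 53824 = 232² → right
(22,122,120): 22²+120² = 14884 = 122² → right
(27,27,6): 6²+27² = 765 > 729 = 27² → acute
2 of the 5 are right.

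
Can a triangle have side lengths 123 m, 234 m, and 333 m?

Yes

The longest side is 333, and the other two sum to 357.
Since 357 > 333, the triangle inequality holds.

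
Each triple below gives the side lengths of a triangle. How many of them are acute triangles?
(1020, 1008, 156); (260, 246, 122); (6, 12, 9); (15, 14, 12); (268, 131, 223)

2

(1020,1008,156): 156²+1008² = 1040400 = 1020² → right
(260,246,122): 122²+246² = 75400 > 67600 = 260² → acute
(6,12,9): 6²+9² = 117 < 144 = 12² → obtuse
(15,14,12): 12²+14² = 340 > 225 = 15² → acute
(268,131,223): 131²+223² = 66890 < 71824 = 268² → obtuse
2 of the 5 are acute.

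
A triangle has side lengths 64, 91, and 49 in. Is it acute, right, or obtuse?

obtuse

Compare the square of the longest side to the sum of squares of the other two: 49² + 64² = 6497 < 8281 = 91².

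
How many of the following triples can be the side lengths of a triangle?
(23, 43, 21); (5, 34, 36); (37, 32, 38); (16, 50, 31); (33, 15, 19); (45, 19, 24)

4

(21,23,43): 21+23 > 43 → valid
(5,34,36): 5+34 > 36 → valid
(32,37,38): 32+37 > 38 → valid
(16,31,50): 16+31 ≤ 50 → not valid
(15,19,33): 15+19 > 33 → valid
(19,24,45): 19+24 ≤ 45 → not valid
4 of the 6 triples form a triangle.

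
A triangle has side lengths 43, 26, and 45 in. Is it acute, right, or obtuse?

Compare the square of the longest side to the sum of squares of the other two: 26² + 43² = 2525 > 2025 = 45².

acute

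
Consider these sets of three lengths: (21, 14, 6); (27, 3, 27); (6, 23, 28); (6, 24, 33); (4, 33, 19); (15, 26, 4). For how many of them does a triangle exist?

2

(6,14,21): 6+14 ≤ 21 → not valid
(3,27,27): 3+27 > 27 → valid
(6,23,28): 6+23 > 28 → valid
(6,24,33): 6+24 ≤ 33 → not valid
(4,19,33): 4+19 ≤ 33 → not valid
(4,15,26): 4+15 ≤ 26 → not valid
2 of the 6 triples form a triangle.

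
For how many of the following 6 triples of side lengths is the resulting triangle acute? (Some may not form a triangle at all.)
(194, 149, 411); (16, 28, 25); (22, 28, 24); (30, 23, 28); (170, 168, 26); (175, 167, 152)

4

(194,149,411): 149+194 ≤ 411, not a triangle
(16,28,25): 16²+25² = 881 > 784 = 28² → acute
(22,28,24): 22²+24² = 1060 > 784 = 28² → acute
(30,23,28): 23²+28² = 1313 > 900 = 30² → acute
(170,168,26): 26²+168² = 28900 = 170² → right
(175,167,152): 152²+167² = 50993 > 30625 = 175² → acute
4 of the 6 are acute.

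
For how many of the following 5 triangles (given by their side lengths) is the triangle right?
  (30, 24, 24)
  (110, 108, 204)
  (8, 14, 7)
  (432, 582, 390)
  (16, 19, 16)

1

(30,24,24): 24²+24² = 1152 > 900 = 30² → acute
(110,108,204): 108²+110² = 23764 < 41616 = 204² → obtuse
(8,14,7): 7²+8² = 113 < 196 = 14² → obtuse
(432,582,390): 390²+432² = 338724 = 582² → right
(16,19,16): 16²+16² = 512 > 361 = 19² → acute
1 of the 5 is right.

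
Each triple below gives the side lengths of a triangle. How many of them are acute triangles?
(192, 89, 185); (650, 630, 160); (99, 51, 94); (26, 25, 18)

(192,89,185): 89²+185² = 42146 > 36864 = 192² → acute
(650,630,160): 160²+630² = 422500 = 650² → right
(99,51,94): 51²+94² = 11437 > 9801 = 99² → acute
(26,25,18): 18²+25² = 949 > 676 = 26² → acute
3 of the 4 are acute.

3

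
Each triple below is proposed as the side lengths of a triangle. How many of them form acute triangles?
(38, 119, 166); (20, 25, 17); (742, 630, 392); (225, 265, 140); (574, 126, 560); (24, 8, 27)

(38,119,166): 38+119 ≤ 166, not a triangle
(20,25,17): 17²+20² = 689 > 625 = 25² → acute
(742,630,392): 392²+630² = 550564 = 742² → right
(225,265,140): 140²+225² = 70225 = 265² → right
(574,126,560): 126²+560² = 329476 = 574² → right
(24,8,27): 8²+24² = 640 < 729 = 27² → obtuse
1 of the 6 is acute.

1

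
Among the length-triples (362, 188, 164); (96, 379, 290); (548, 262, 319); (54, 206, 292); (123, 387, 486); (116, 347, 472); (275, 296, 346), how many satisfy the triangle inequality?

(164,188,362): 164+188 ≤ 362 → not valid
(96,290,379): 96+290 > 379 → valid
(262,319,548): 262+319 > 548 → valid
(54,206,292): 54+206 ≤ 292 → not valid
(123,387,486): 123+387 > 486 → valid
(116,347,472): 116+347 ≤ 472 → not valid
(275,296,346): 275+296 > 346 → valid
4 of the 7 triples form a triangle.

4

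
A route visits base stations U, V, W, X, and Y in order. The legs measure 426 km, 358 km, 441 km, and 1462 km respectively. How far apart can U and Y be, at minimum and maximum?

237 ≤ UY ≤ 2687 km

The maximum is all hops collinear in one direction: 426 + 358 + 441 + 1462 = 2687.
The longest hop is 1462; the others sum to 1225. Folding the others back against it leaves at least 1462 − 1225 = 237.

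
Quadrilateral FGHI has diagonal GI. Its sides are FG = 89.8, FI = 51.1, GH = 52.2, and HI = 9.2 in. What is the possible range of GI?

43.0 < GI < 61.4

From triangle FGI: |89.8 − 51.1| < GI < 89.8 + 51.1, i.e. 38.7 < GI < 140.9.
From triangle HGI: 43.0 < GI < 61.4.
Both must hold, so GI lies in the intersection.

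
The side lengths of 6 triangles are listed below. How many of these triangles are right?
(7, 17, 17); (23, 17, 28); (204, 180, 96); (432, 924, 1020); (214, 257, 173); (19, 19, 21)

2

(7,17,17): 7²+17² = 338 > 289 = 17² → acute
(23,17,28): 17²+23² = 818 > 784 = 28² → acute
(204,180,96): 96²+180² = 41616 = 204² → right
(432,924,1020): 432²+924² = 1040400 = 1020² → right
(214,257,173): 173²+214² = 75725 > 66049 = 257² → acute
(19,19,21): 19²+19² = 722 > 441 = 21² → acute
2 of the 6 are right.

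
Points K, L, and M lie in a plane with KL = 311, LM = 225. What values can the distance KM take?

By the triangle inequality, |311 − 225| ≤ KM ≤ 311 + 225.

86 ≤ KM ≤ 536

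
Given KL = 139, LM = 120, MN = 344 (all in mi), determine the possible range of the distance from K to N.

85 ≤ KN ≤ 603 mi

The maximum is all hops collinear in one direction: 139 + 120 + 344 = 603.
The longest hop is 344; the others sum to 259. Folding the others back against it leaves at least 344 − 259 = 85.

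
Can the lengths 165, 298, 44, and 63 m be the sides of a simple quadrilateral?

No

For a quadrilateral, each side must be shorter than the sum of the others.
Here the longest side is 298, but the remaining 3 sides sum to only 272.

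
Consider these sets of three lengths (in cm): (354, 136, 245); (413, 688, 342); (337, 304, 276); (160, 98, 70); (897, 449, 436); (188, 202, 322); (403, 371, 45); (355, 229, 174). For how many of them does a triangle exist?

(136,245,354): 136+245 > 354 → valid
(342,413,688): 342+413 > 688 → valid
(276,304,337): 276+304 > 337 → valid
(70,98,160): 70+98 > 160 → valid
(436,449,897): 436+449 ≤ 897 → not valid
(188,202,322): 188+202 > 322 → valid
(45,371,403): 45+371 > 403 → valid
(174,229,355): 174+229 > 355 → valid
7 of the 8 triples form a triangle.

7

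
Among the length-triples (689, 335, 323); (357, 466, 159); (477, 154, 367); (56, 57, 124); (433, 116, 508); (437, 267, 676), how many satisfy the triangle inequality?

(323,335,689): 323+335 ≤ 689 → not valid
(159,357,466): 159+357 > 466 → valid
(154,367,477): 154+367 > 477 → valid
(56,57,124): 56+57 ≤ 124 → not valid
(116,433,508): 116+433 > 508 → valid
(267,437,676): 267+437 > 676 → valid
4 of the 6 triples form a triangle.

4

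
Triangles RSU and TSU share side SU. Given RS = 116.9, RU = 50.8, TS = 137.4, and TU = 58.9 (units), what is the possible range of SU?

78.5 < SU < 167.7

From triangle RSU: |116.9 − 50.8| < SU < 116.9 + 50.8, i.e. 66.1 < SU < 167.7.
From triangle TSU: 78.5 < SU < 196.3.
Both must hold, so SU lies in the intersection.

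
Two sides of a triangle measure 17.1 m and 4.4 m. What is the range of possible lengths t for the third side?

By the triangle inequality, t must be less than 17.1 + 4.4 = 21.5 and greater than |17.1 − 4.4| = 12.7.

12.7 < t < 21.5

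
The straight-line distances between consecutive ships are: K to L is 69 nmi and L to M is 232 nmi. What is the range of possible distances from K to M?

By the triangle inequality, |69 − 232| ≤ KM ≤ 69 + 232.

163 ≤ KM ≤ 301 nmi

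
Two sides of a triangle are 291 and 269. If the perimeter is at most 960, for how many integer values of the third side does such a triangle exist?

378

Triangle inequality: 22 < x < 560. Perimeter ≤ 960 gives x ≤ 960 − 291 − 269 = 400.
So 22 < x ≤ 400; integers 23 through 400: 378 values.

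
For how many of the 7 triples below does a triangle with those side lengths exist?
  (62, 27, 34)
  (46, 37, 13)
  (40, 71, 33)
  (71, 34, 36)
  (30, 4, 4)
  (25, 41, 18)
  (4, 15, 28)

(27,34,62): 27+34 ≤ 62 → not valid
(13,37,46): 13+37 > 46 → valid
(33,40,71): 33+40 > 71 → valid
(34,36,71): 34+36 ≤ 71 → not valid
(4,4,30): 4+4 ≤ 30 → not valid
(18,25,41): 18+25 > 41 → valid
(4,15,28): 4+15 ≤ 28 → not valid
3 of the 7 triples form a triangle.

3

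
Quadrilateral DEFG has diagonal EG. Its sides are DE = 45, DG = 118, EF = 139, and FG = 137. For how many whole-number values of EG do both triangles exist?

From triangle DEG: 73 < EG < 163.
From triangle FEG: 2 < EG < 276.
Intersection: 73 < EG < 163, so integers 74 through 162: 89 values.

89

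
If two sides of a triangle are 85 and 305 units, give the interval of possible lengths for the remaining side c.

By the triangle inequality, c must be less than 85 + 305 = 390 and greater than |85 − 305| = 220.

220 < c < 390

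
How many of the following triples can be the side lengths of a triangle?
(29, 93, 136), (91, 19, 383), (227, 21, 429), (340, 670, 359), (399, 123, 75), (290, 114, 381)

(29,93,136): 29+93 ≤ 136 → not valid
(19,91,383): 19+91 ≤ 383 → not valid
(21,227,429): 21+227 ≤ 429 → not valid
(340,359,670): 340+359 > 670 → valid
(75,123,399): 75+123 ≤ 399 → not valid
(114,290,381): 114+290 > 381 → valid
2 of the 6 triples form a triangle.

2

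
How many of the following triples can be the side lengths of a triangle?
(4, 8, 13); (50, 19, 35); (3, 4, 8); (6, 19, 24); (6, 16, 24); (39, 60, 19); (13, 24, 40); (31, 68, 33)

(4,8,13): 4+8 ≤ 13 → not valid
(19,35,50): 19+35 > 50 → valid
(3,4,8): 3+4 ≤ 8 → not valid
(6,19,24): 6+19 > 24 → valid
(6,16,24): 6+16 ≤ 24 → not valid
(19,39,60): 19+39 ≤ 60 → not valid
(13,24,40): 13+24 ≤ 40 → not valid
(31,33,68): 31+33 ≤ 68 → not valid
2 of the 8 triples form a triangle.

2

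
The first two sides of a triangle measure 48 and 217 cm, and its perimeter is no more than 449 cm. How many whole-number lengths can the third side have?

15

Triangle inequality: 169 < x < 265. Perimeter ≤ 449 gives x ≤ 449 − 48 − 217 = 184.
So 169 < x ≤ 184; integers 170 through 184: 15 values.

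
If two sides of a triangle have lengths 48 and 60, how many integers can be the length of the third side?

95

The third side lies in the open interval (12, 108).
Integers from 13 to 107 inclusive: 107 − 13 + 1 = 95.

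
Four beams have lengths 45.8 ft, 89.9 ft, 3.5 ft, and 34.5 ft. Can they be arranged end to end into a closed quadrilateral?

No

For a quadrilateral, each side must be shorter than the sum of the others.
Here the longest side is 89.9, but the remaining 3 sides sum to only 83.8.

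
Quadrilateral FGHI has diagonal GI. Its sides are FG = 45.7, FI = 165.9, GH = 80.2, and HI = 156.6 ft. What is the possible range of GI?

120.2 < GI < 211.6

From triangle FGI: |45.7 − 165.9| < GI < 45.7 + 165.9, i.e. 120.2 < GI < 211.6.
From triangle HGI: 76.4 < GI < 236.8.
Both must hold, so GI lies in the intersection.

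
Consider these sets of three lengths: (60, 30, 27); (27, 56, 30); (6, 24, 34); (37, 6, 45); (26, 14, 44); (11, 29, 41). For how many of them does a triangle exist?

1

(27,30,60): 27+30 ≤ 60 → not valid
(27,30,56): 27+30 > 56 → valid
(6,24,34): 6+24 ≤ 34 → not valid
(6,37,45): 6+37 ≤ 45 → not valid
(14,26,44): 14+26 ≤ 44 → not valid
(11,29,41): 11+29 ≤ 41 → not valid
1 of the 6 triples forms a triangle.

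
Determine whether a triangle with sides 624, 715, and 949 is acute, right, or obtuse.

Compare the square of the longest side to the sum of squares of the other two: 624² + 715² = 900601 = 949².

right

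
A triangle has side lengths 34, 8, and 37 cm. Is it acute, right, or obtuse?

obtuse

Compare the square of the longest side to the sum of squares of the other two: 8² + 34² = 1220 < 1369 = 37².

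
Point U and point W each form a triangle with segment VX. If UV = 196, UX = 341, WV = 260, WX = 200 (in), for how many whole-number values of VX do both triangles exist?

From triangle UVX: 145 < VX < 537.
From triangle WVX: 60 < VX < 460.
Intersection: 145 < VX < 460, so integers 146 through 459: 314 values.

314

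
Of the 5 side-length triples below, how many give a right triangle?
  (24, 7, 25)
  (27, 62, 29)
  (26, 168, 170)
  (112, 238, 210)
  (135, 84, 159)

(24,7,25): 7²+24² = 625 = 25² → right
(27,62,29): 27+29 ≤ 62, not a triangle
(26,168,170): 26²+168² = 28900 = 170² → right
(112,238,210): 112²+210² = 56644 = 238² → right
(135,84,159): 84²+135² = 25281 = 159² → right
4 of the 5 are right.

4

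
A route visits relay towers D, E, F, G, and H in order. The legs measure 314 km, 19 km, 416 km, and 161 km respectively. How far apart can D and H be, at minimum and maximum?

0 ≤ DH ≤ 910 km

The maximum is all hops collinear in one direction: 314 + 19 + 416 + 161 = 910.
The longest hop is 416; the others sum to 494. Since 416 ≤ 494, the path can fold back on itself completely, so the minimum distance is 0.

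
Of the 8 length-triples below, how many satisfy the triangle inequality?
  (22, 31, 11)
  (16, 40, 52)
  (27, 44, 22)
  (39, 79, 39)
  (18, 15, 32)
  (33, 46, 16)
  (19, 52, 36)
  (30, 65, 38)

(11,22,31): 11+22 > 31 → valid
(16,40,52): 16+40 > 52 → valid
(22,27,44): 22+27 > 44 → valid
(39,39,79): 39+39 ≤ 79 → not valid
(15,18,32): 15+18 > 32 → valid
(16,33,46): 16+33 > 46 → valid
(19,36,52): 19+36 > 52 → valid
(30,38,65): 30+38 > 65 → valid
7 of the 8 triples form a triangle.

7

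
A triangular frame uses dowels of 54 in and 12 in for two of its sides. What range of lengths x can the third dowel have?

42 < x < 66

By the triangle inequality, x must be less than 54 + 12 = 66 and greater than |54 − 12| = 42.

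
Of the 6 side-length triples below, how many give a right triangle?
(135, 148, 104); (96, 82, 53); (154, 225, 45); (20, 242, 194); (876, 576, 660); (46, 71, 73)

1

(135,148,104): 104²+135² = 29041 > 21904 = 148² → acute
(96,82,53): 53²+82² = 9533 > 9216 = 96² → acute
(154,225,45): 45+154 ≤ 225, not a triangle
(20,242,194): 20+194 ≤ 242, not a triangle
(876,576,660): 576²+660² = 767376 = 876² → right
(46,71,73): 46²+71² = 7157 > 5329 = 73² → acute
1 of the 6 is right.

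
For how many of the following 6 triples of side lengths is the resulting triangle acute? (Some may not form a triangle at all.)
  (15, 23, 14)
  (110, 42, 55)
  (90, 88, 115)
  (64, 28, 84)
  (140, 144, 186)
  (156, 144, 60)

2

(15,23,14): 14²+15² = 421 < 529 = 23² → obtuse
(110,42,55): 42+55 ≤ 110, not a triangle
(90,88,115): 88²+90² = 15844 > 13225 = 115² → acute
(64,28,84): 28²+64² = 4880 < 7056 = 84² → obtuse
(140,144,186): 140²+144² = 40336 > 34596 = 186² → acute
(156,144,60): 60²+144² = 24336 = 156² → right
2 of the 6 are acute.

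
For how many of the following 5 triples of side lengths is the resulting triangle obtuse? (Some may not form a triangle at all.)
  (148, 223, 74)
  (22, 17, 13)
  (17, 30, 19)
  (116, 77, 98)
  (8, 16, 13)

(148,223,74): 74+148 ≤ 223, not a triangle
(22,17,13): 13²+17² = 458 < 484 = 22² → obtuse
(17,30,19): 17²+19² = 650 < 900 = 30² → obtuse
(116,77,98): 77²+98² = 15533 > 13456 = 116² → acute
(8,16,13): 8²+13² = 233 < 256 = 16² → obtuse
3 of the 5 are obtuse.

3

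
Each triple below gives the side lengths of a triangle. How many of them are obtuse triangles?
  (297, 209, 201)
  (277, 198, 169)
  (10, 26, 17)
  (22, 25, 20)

(297,209,201): 201²+209² = 84082 < 88209 = 297² → obtuse
(277,198,169): 169²+198² = 67765 < 76729 = 277² → obtuse
(10,26,17): 10²+17² = 389 < 676 = 26² → obtuse
(22,25,20): 20²+22² = 884 > 625 = 25² → acute
3 of the 4 are obtuse.

3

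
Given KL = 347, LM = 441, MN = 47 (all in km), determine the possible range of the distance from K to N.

47 ≤ KN ≤ 835 km

The maximum is all hops collinear in one direction: 347 + 441 + 47 = 835.
The longest hop is 441; the others sum to 394. Folding the others back against it leaves at least 441 − 394 = 47.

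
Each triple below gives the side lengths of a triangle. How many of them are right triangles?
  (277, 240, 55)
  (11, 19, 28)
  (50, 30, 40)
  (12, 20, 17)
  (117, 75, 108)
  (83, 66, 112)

(277,240,55): 55²+240² = 60625 < 76729 = 277² → obtuse
(11,19,28): 11²+19² = 482 < 784 = 28² → obtuse
(50,30,40): 30²+40² = 2500 = 50² → right
(12,20,17): 12²+17² = 433 > 400 = 20² → acute
(117,75,108): 75²+108² = 17289 > 13689 = 117² → acute
(83,66,112): 66²+83² = 11245 < 12544 = 112² → obtuse
1 of the 6 is right.

1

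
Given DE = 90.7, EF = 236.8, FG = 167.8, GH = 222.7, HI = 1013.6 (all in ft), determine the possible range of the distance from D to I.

295.6 ≤ DI ≤ 1731.6 ft

The maximum is all hops collinear in one direction: 90.7 + 236.8 + 167.8 + 222.7 + 1013.6 = 1731.6.
The longest hop is 1013.6; the others sum to 718.0. Folding the others back against it leaves at least 1013.6 − 718.0 = 295.6.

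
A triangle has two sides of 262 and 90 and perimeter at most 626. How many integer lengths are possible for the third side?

Triangle inequality: 172 < x < 352. Perimeter ≤ 626 gives x ≤ 626 − 262 − 90 = 274.
So 172 < x ≤ 274; integers 173 through 274: 102 values.

102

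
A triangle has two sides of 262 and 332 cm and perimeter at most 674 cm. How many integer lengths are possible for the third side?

10

Triangle inequality: 70 < x < 594. Perimeter ≤ 674 gives x ≤ 674 − 262 − 332 = 80.
So 70 < x ≤ 80; integers 71 through 80: 10 values.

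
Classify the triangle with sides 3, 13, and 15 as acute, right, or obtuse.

Compare the square of the longest side to the sum of squares of the other two: 3² + 13² = 178 < 225 = 15².

obtuse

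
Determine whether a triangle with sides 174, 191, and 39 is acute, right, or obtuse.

obtuse

Compare the square of the longest side to the sum of squares of the other two: 39² + 174² = 31797 < 36481 = 191².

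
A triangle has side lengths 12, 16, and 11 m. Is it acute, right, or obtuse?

acute

Compare the square of the longest side to the sum of squares of the other two: 11² + 12² = 265 > 256 = 16².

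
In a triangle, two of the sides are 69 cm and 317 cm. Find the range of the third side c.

By the triangle inequality, c must be less than 69 + 317 = 386 and greater than |69 − 317| = 248.

248 < c < 386 (cm)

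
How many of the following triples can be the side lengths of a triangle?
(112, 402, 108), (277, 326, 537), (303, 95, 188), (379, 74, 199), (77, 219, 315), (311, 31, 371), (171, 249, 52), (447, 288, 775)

(108,112,402): 108+112 ≤ 402 → not valid
(277,326,537): 277+326 > 537 → valid
(95,188,303): 95+188 ≤ 303 → not valid
(74,199,379): 74+199 ≤ 379 → not valid
(77,219,315): 77+219 ≤ 315 → not valid
(31,311,371): 31+311 ≤ 371 → not valid
(52,171,249): 52+171 ≤ 249 → not valid
(288,447,775): 288+447 ≤ 775 → not valid
1 of the 8 triples forms a triangle.

1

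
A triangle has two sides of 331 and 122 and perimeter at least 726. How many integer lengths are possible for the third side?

Triangle inequality: 209 < x < 453. Perimeter ≥ 726 gives x ≥ 726 − 331 − 122 = 273.
So 273 ≤ x < 453; integers 273 through 452: 180 values.

180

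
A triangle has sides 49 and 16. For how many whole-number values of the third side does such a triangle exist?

31

The third side lies in the open interval (33, 65).
Integers from 34 to 64 inclusive: 64 − 34 + 1 = 31.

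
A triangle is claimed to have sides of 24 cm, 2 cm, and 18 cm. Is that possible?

The longest side is 24, but the other two sum to only 20.
20 < 24, so the triangle inequality fails.

No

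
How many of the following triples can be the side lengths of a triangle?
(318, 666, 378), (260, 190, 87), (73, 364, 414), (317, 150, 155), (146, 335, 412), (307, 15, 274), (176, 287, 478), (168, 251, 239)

5

(318,378,666): 318+378 > 666 → valid
(87,190,260): 87+190 > 260 → valid
(73,364,414): 73+364 > 414 → valid
(150,155,317): 150+155 ≤ 317 → not valid
(146,335,412): 146+335 > 412 → valid
(15,274,307): 15+274 ≤ 307 → not valid
(176,287,478): 176+287 ≤ 478 → not valid
(168,239,251): 168+239 > 251 → valid
5 of the 8 triples form a triangle.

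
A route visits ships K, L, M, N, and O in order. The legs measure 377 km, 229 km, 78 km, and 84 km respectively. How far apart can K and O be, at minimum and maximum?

0 ≤ KO ≤ 768 km

The maximum is all hops collinear in one direction: 377 + 229 + 78 + 84 = 768.
The longest hop is 377; the others sum to 391. Since 377 ≤ 391, the path can fold back on itself completely, so the minimum distance is 0.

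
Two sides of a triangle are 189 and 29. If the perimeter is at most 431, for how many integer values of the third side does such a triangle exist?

53

Triangle inequality: 160 < x < 218. Perimeter ≤ 431 gives x ≤ 431 − 189 − 29 = 213.
So 160 < x ≤ 213; integers 161 through 213: 53 values.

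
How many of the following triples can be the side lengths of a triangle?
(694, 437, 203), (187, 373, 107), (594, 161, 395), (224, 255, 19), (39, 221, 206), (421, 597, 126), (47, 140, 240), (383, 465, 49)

(203,437,694): 203+437 ≤ 694 → not valid
(107,187,373): 107+187 ≤ 373 → not valid
(161,395,594): 161+395 ≤ 594 → not valid
(19,224,255): 19+224 ≤ 255 → not valid
(39,206,221): 39+206 > 221 → valid
(126,421,597): 126+421 ≤ 597 → not valid
(47,140,240): 47+140 ≤ 240 → not valid
(49,383,465): 49+383 ≤ 465 → not valid
1 of the 8 triples forms a triangle.

1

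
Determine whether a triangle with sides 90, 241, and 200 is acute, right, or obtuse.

obtuse

Compare the square of the longest side to the sum of squares of the other two: 90² + 200² = 48100 < 58081 = 241².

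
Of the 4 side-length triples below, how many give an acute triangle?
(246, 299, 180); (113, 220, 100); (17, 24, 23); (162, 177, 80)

(246,299,180): 180²+246² = 92916 > 89401 = 299² → acute
(113,220,100): 100+113 ≤ 220, not a triangle
(17,24,23): 17²+23² = 818 > 576 = 24² → acute
(162,177,80): 80²+162² = 32644 > 31329 = 177² → acute
3 of the 4 are acute.

3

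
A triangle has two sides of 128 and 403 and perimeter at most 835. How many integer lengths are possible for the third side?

Triangle inequality: 275 < x < 531. Perimeter ≤ 835 gives x ≤ 835 − 128 − 403 = 304.
So 275 < x ≤ 304; integers 276 through 304: 29 values.

29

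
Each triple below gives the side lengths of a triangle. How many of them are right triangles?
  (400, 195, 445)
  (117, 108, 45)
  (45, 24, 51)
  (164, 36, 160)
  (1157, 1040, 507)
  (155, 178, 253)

(400,195,445): 195²+400² = 198025 = 445² → right
(117,108,45): 45²+108² = 13689 = 117² → right
(45,24,51): 24²+45² = 2601 = 51² → right
(164,36,160): 36²+160² = 26896 = 164² → right
(1157,1040,507): 507²+1040² = 1338649 = 1157² → right
(155,178,253): 155²+178² = 55709 < 64009 = 253² → obtuse
5 of the 6 are right.

5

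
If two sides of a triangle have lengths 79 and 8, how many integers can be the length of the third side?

15

The third side lies in the open interval (71, 87).
Integers from 72 to 86 inclusive: 86 − 72 + 1 = 15.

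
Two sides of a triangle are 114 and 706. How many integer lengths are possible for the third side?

227

The third side lies in the open interval (592, 820).
Integers from 593 to 819 inclusive: 819 − 593 + 1 = 227.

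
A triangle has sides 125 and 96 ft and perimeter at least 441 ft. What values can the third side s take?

220 ≤ s < 221

Triangle inequality alone gives 29 < s < 221.
The perimeter condition gives s ≥ 441 − 125 − 96 = 220.
Intersecting the two: 220 ≤ s < 221.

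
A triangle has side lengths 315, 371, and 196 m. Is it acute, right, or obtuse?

Compare the square of the longest side to the sum of squares of the other two: 196² + 315² = 137641 = 371².

right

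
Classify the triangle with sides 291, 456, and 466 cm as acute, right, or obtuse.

Compare the square of the longest side to the sum of squares of the other two: 291² + 456² = 292617 > 217156 = 466².

acute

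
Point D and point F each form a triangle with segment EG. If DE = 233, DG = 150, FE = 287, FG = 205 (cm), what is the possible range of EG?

83 < EG < 383

From triangle DEG: |233 − 150| < EG < 233 + 150, i.e. 83 < EG < 383.
From triangle FEG: 82 < EG < 492.
Both must hold, so EG lies in the intersection.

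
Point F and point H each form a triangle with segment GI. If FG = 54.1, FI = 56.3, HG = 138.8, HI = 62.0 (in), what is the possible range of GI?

76.8 < GI < 110.4

From triangle FGI: |54.1 − 56.3| < GI < 54.1 + 56.3, i.e. 2.2 < GI < 110.4.
From triangle HGI: 76.8 < GI < 200.8.
Both must hold, so GI lies in the intersection.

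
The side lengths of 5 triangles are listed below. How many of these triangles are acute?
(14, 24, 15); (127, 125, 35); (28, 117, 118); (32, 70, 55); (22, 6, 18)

(14,24,15): 14²+15² = 421 < 576 = 24² → obtuse
(127,125,35): 35²+125² = 16850 > 16129 = 127² → acute
(28,117,118): 28²+117² = 14473 > 13924 = 118² → acute
(32,70,55): 32²+55² = 4049 < 4900 = 70² → obtuse
(22,6,18): 6²+18² = 360 < 484 = 22² → obtuse
2 of the 5 are acute.

2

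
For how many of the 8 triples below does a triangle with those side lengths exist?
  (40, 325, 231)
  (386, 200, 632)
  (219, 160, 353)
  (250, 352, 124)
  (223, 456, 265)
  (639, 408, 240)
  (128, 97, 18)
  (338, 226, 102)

4

(40,231,325): 40+231 ≤ 325 → not valid
(200,386,632): 200+386 ≤ 632 → not valid
(160,219,353): 160+219 > 353 → valid
(124,250,352): 124+250 > 352 → valid
(223,265,456): 223+265 > 456 → valid
(240,408,639): 240+408 > 639 → valid
(18,97,128): 18+97 ≤ 128 → not valid
(102,226,338): 102+226 ≤ 338 → not valid
4 of the 8 triples form a triangle.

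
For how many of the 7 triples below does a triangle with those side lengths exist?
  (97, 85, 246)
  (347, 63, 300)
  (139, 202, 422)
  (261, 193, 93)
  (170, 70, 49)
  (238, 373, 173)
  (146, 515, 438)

4

(85,97,246): 85+97 ≤ 246 → not valid
(63,300,347): 63+300 > 347 → valid
(139,202,422): 139+202 ≤ 422 → not valid
(93,193,261): 93+193 > 261 → valid
(49,70,170): 49+70 ≤ 170 → not valid
(173,238,373): 173+238 > 373 → valid
(146,438,515): 146+438 > 515 → valid
4 of the 7 triples form a triangle.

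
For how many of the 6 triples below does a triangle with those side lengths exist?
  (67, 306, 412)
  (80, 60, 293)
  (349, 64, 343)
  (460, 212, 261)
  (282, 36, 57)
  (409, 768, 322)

2

(67,306,412): 67+306 ≤ 412 → not valid
(60,80,293): 60+80 ≤ 293 → not valid
(64,343,349): 64+343 > 349 → valid
(212,261,460): 212+261 > 460 → valid
(36,57,282): 36+57 ≤ 282 → not valid
(322,409,768): 322+409 ≤ 768 → not valid
2 of the 6 triples form a triangle.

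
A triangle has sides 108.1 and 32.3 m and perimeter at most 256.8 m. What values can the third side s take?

Triangle inequality alone gives 75.8 < s < 140.4.
The perimeter condition gives s ≤ 256.8 − 108.1 − 32.3 = 116.4.
Intersecting the two: 75.8 < s ≤ 116.4.

75.8 < s ≤ 116.4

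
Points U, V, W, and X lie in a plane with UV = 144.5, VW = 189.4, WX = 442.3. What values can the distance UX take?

The maximum is all hops collinear in one direction: 144.5 + 189.4 + 442.3 = 776.2.
The longest hop is 442.3; the others sum to 333.9. Folding the others back against it leaves at least 442.3 − 333.9 = 108.4.

108.4 ≤ UX ≤ 776.2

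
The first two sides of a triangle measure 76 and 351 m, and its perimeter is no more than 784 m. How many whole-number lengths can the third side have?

82

Triangle inequality: 275 < x < 427. Perimeter ≤ 784 gives x ≤ 784 − 76 − 351 = 357.
So 275 < x ≤ 357; integers 276 through 357: 82 values.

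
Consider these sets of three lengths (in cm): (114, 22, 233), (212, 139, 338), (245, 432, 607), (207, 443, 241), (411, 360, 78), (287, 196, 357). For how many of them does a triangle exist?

(22,114,233): 22+114 ≤ 233 → not valid
(139,212,338): 139+212 > 338 → valid
(245,432,607): 245+432 > 607 → valid
(207,241,443): 207+241 > 443 → valid
(78,360,411): 78+360 > 411 → valid
(196,287,357): 196+287 > 357 → valid
5 of the 6 triples form a triangle.

5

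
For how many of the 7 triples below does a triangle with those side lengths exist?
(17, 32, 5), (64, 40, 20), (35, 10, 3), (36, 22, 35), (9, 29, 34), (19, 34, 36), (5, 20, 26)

3

(5,17,32): 5+17 ≤ 32 → not valid
(20,40,64): 20+40 ≤ 64 → not valid
(3,10,35): 3+10 ≤ 35 → not valid
(22,35,36): 22+35 > 36 → valid
(9,29,34): 9+29 > 34 → valid
(19,34,36): 19+34 > 36 → valid
(5,20,26): 5+20 ≤ 26 → not valid
3 of the 7 triples form a triangle.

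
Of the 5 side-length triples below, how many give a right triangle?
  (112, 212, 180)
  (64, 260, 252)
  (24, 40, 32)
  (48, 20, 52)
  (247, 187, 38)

(112,212,180): 112²+180² = 44944 = 212² → right
(64,260,252): 64²+252² = 67600 = 260² → right
(24,40,32): 24²+32² = 1600 = 40² → right
(48,20,52): 20²+48² = 2704 = 52² → right
(247,187,38): 38+187 ≤ 247, not a triangle
4 of the 5 are right.

4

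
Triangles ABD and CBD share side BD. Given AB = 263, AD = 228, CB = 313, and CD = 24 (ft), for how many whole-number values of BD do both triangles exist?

From triangle ABD: 35 < BD < 491.
From triangle CBD: 289 < BD < 337.
Intersection: 289 < BD < 337, so integers 290 through 336: 47 values.

47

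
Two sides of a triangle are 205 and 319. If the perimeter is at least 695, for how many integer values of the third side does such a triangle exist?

353

Triangle inequality: 114 < x < 524. Perimeter ≥ 695 gives x ≥ 695 − 205 − 319 = 171.
So 171 ≤ x < 524; integers 171 through 523: 353 values.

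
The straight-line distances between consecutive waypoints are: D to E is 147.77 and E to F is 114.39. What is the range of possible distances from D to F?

By the triangle inequality, |147.77 − 114.39| ≤ DF ≤ 147.77 + 114.39.

33.38 ≤ DF ≤ 262.16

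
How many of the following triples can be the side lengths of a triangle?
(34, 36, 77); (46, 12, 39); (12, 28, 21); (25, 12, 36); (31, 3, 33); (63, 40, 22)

(34,36,77): 34+36 ≤ 77 → not valid
(12,39,46): 12+39 > 46 → valid
(12,21,28): 12+21 > 28 → valid
(12,25,36): 12+25 > 36 → valid
(3,31,33): 3+31 > 33 → valid
(22,40,63): 22+40 ≤ 63 → not valid
4 of the 6 triples form a triangle.

4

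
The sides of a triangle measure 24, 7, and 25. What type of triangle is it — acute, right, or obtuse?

Compare the square of the longest side to the sum of squares of the other two: 7² + 24² = 625 = 25².

right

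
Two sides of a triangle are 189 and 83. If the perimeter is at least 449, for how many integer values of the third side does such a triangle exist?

Triangle inequality: 106 < x < 272. Perimeter ≥ 449 gives x ≥ 449 − 189 − 83 = 177.
So 177 ≤ x < 272; integers 177 through 271: 95 values.

95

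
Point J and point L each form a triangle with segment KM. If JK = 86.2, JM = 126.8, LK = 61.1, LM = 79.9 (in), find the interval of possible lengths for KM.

40.6 < KM < 141.0

From triangle JKM: |86.2 − 126.8| < KM < 86.2 + 126.8, i.e. 40.6 < KM < 213.0.
From triangle LKM: 18.8 < KM < 141.0.
Both must hold, so KM lies in the intersection.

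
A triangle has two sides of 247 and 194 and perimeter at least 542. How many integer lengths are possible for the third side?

340

Triangle inequality: 53 < x < 441. Perimeter ≥ 542 gives x ≥ 542 − 247 − 194 = 101.
So 101 ≤ x < 441; integers 101 through 440: 340 values.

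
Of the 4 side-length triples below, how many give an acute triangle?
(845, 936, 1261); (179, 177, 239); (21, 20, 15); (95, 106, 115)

(845,936,1261): 845²+936² = 1590121 = 1261² → right
(179,177,239): 177²+179² = 63370 > 57121 = 239² → acute
(21,20,15): 15²+20² = 625 > 441 = 21² → acute
(95,106,115): 95²+106² = 20261 > 13225 = 115² → acute
3 of the 4 are acute.

3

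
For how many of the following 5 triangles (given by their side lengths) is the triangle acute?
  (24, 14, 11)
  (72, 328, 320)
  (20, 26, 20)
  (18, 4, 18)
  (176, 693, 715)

2

(24,14,11): 11²+14² = 317 < 576 = 24² → obtuse
(72,328,320): 72²+320² = 107584 = 328² → right
(20,26,20): 20²+20² = 800 > 676 = 26² → acute
(18,4,18): 4²+18² = 340 > 324 = 18² → acute
(176,693,715): 176²+693² = 511225 = 715² → right
2 of the 5 are acute.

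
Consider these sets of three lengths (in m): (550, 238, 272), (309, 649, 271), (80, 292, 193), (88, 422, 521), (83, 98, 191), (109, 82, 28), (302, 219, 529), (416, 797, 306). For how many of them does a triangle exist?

1

(238,272,550): 238+272 ≤ 550 → not valid
(271,309,649): 271+309 ≤ 649 → not valid
(80,193,292): 80+193 ≤ 292 → not valid
(88,422,521): 88+422 ≤ 521 → not valid
(83,98,191): 83+98 ≤ 191 → not valid
(28,82,109): 28+82 > 109 → valid
(219,302,529): 219+302 ≤ 529 → not valid
(306,416,797): 306+416 ≤ 797 → not valid
1 of the 8 triples forms a triangle.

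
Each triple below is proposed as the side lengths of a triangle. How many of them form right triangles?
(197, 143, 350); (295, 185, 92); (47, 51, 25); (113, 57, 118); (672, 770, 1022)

1

(197,143,350): 143+197 ≤ 350, not a triangle
(295,185,92): 92+185 ≤ 295, not a triangle
(47,51,25): 25²+47² = 2834 > 2601 = 51² → acute
(113,57,118): 57²+113² = 16018 > 13924 = 118² → acute
(672,770,1022): 672²+770² = 1044484 = 1022² → right
1 of the 5 is right.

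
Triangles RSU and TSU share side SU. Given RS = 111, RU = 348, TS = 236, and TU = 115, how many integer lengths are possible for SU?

113

From triangle RSU: 237 < SU < 459.
From triangle TSU: 121 < SU < 351.
Intersection: 237 < SU < 351, so integers 238 through 350: 113 values.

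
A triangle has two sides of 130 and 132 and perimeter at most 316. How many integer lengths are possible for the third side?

52

Triangle inequality: 2 < x < 262. Perimeter ≤ 316 gives x ≤ 316 − 130 − 132 = 54.
So 2 < x ≤ 54; integers 3 through 54: 52 values.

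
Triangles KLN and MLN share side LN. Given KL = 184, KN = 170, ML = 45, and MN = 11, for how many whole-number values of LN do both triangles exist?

From triangle KLN: 14 < LN < 354.
From triangle MLN: 34 < LN < 56.
Intersection: 34 < LN < 56, so integers 35 through 55: 21 values.

21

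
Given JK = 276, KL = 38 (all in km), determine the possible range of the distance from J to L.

By the triangle inequality, |276 − 38| ≤ JL ≤ 276 + 38.

238 ≤ JL ≤ 314 km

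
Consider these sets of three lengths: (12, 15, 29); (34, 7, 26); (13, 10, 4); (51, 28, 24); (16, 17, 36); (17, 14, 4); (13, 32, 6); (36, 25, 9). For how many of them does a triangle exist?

3

(12,15,29): 12+15 ≤ 29 → not valid
(7,26,34): 7+26 ≤ 34 → not valid
(4,10,13): 4+10 > 13 → valid
(24,28,51): 24+28 > 51 → valid
(16,17,36): 16+17 ≤ 36 → not valid
(4,14,17): 4+14 > 17 → valid
(6,13,32): 6+13 ≤ 32 → not valid
(9,25,36): 9+25 ≤ 36 → not valid
3 of the 8 triples form a triangle.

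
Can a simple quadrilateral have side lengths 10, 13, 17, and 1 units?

Yes

A quadrilateral exists iff every side is shorter than the sum of the others — equivalently, the longest side is less than the sum of the rest.
Longest side 17 < 24 (sum of the remaining 3), so yes.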